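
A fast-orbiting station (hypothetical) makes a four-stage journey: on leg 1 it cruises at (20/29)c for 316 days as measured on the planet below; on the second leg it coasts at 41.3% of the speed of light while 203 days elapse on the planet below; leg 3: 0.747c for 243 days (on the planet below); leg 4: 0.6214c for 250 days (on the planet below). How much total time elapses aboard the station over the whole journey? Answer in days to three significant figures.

τ = 771 days

Leg 1: γ = 1/√(1 − (20/29)²) = 29/21 ≈ 1.381; τ_1 = 316/1.381 = 228.8 days.
Leg 2: β = 0.413; γ = 1/√(1 − 0.413²) = 1/√0.8294 = 1.098; τ_2 = 203/1.098 = 184.9 days.
Leg 3: γ = 1/√(1 − 0.747²) = 1/√0.4420 = 1.504; τ_3 = 243/1.504 = 161.6 days.
Leg 4: γ = 1/√(1 − 0.6214²) = 1/√0.6139 = 1.276; τ_4 = 250/1.276 = 195.9 days.
Total: 228.8 + 184.9 + 161.6 + 195.9 days.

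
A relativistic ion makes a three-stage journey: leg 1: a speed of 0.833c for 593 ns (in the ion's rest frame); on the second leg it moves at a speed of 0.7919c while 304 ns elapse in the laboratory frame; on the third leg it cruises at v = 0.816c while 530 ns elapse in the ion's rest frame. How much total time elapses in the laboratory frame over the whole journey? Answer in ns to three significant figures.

Δt = 2290 ns

Leg 1: γ = 1/√(1 − 0.833²) = 1/√0.3061 = 1.807; Δt_1 = 1.807 × 593 = 1072 ns.
Leg 2: 304 ns is already measured in the laboratory frame.
Leg 3: γ = 1/√(1 − 0.816²) = 1/√0.3341 = 1.730; Δt_3 = 1.730 × 530 = 916.9 ns.
Total: 1072 + 304.0 + 916.9 ns.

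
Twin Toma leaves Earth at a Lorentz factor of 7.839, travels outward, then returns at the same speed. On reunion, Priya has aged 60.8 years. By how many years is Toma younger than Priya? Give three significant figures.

Δt − τ = 53.0 years

γ = 7.839
Toma's elapsed proper time: τ = 60.8/7.839 = 7.756 years.
Age gap = Δt − τ = 60.8 − 7.756 years.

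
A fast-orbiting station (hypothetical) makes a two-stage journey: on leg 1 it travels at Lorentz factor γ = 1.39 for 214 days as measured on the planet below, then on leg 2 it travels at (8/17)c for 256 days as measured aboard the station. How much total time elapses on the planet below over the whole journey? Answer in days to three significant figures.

Δt = 504 days

Leg 1: 214 days is already measured on the planet below.
Leg 2: γ = 1/√(1 − (8/17)²) = 17/15 ≈ 1.133; Δt_2 = 1.133 × 256 = 290.1 days.
Total: 214.0 + 290.1 days.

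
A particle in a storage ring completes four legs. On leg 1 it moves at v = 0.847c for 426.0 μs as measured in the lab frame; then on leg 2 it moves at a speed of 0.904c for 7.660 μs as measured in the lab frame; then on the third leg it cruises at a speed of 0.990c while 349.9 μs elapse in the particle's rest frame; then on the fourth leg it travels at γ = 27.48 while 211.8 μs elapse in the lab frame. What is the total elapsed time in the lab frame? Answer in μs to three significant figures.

Δt = 3130 μs

Leg 1: 426.0 μs is already measured in the lab frame.
Leg 2: 7.660 μs is already measured in the lab frame.
Leg 3: γ = 1/√(1 − 0.990²) = 1/√0.01990 = 7.089; Δt_3 = 7.089 × 349.9 = 2480 μs.
Leg 4: 211.8 μs is already measured in the lab frame.
Total: 426.0 + 7.660 + 2480 + 211.8 μs.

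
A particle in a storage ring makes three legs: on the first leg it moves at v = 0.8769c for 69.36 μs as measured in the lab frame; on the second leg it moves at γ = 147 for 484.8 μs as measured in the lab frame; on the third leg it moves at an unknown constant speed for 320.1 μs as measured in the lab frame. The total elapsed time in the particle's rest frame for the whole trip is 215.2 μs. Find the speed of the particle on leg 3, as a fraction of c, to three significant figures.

β = 0.830

Leg 1: γ = 1/√(1 − 0.8769²) = 1/√0.2310 = 2.080; τ_1 = 69.36/2.080 = 33.34 μs.
Leg 2: γ = 147; τ_2 = 484.8/147.0 = 3.298 μs.
Leg 3: speed unknown; τ_3 = 320.1/γ_3.
Total proper time: 33.34 + 3.298 + τ_3 = 215.2, so τ_3 = 215.2 − 36.64 = 178.6 μs.
γ_3 = 320.1/178.6 = 1.793; β = √(1 − 1/γ²) = √0.6888.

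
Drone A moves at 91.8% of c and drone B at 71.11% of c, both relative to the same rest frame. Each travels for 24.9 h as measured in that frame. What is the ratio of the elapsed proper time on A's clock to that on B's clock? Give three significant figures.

τ_A/τ_B = 0.564

A: β = 0.918; γ = 1/√(1 − 0.918²) = 1/√0.1573 = 2.522. B: β = 0.7111; γ = 1/√(1 − 0.7111²) = 1/√0.4943 = 1.422.
τ_A/τ_B = γ_B/γ_A = 1.422/2.522 = 0.5641, so τ_A/τ_B = 0.5641.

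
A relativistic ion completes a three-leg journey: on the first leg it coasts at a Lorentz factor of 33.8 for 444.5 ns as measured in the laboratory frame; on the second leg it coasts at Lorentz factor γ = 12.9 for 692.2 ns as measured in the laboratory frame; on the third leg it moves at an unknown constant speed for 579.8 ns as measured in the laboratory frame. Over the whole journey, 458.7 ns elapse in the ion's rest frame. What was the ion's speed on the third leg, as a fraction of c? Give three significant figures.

Leg 1: γ = 33.8; τ_1 = 444.5/33.80 = 13.15 ns.
Leg 2: γ = 12.9; τ_2 = 692.2/12.90 = 53.66 ns.
Leg 3: speed unknown; τ_3 = 579.8/γ_3.
Total proper time: 13.15 + 53.66 + τ_3 = 458.7, so τ_3 = 458.7 − 66.81 = 391.9 ns.
γ_3 = 579.8/391.9 = 1.479; β = √(1 − 1/γ²) = √0.5432.

β = 0.737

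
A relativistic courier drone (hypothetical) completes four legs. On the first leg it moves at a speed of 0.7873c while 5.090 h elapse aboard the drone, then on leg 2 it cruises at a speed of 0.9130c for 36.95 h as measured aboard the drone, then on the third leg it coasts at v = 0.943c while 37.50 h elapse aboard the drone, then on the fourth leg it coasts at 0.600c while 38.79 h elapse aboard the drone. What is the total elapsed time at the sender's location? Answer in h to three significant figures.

Δt = 260 h

Leg 1: γ = 1/√(1 − 0.7873²) = 1/√0.3802 = 1.622; Δt_1 = 1.622 × 5.090 = 8.255 h.
Leg 2: γ = 1/√(1 − 0.9130²) = 1/√0.1664 = 2.451; Δt_2 = 2.451 × 36.95 = 90.57 h.
Leg 3: γ = 1/√(1 − 0.943²) = 1/√0.1108 = 3.005; Δt_3 = 3.005 × 37.50 = 112.7 h.
Leg 4: γ = 1/√(1 − 0.600²) = 5/4 = 1.250; Δt_4 = 1.250 × 38.79 = 48.49 h.
Total: 8.255 + 90.57 + 112.7 + 48.49 h.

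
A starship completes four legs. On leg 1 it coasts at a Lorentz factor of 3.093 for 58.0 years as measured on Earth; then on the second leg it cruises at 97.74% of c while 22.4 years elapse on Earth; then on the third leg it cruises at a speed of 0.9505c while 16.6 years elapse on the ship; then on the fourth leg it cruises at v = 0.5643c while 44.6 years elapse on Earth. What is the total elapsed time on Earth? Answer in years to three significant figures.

Leg 1: 58.0 years is already measured on Earth.
Leg 2: 22.4 years is already measured on Earth.
Leg 3: γ = 1/√(1 − 0.9505²) = 1/√0.09655 = 3.218; Δt_3 = 3.218 × 16.6 = 53.42 years.
Leg 4: 44.6 years is already measured on Earth.
Total: 58.00 + 22.40 + 53.42 + 44.60 years.

Δt = 178 years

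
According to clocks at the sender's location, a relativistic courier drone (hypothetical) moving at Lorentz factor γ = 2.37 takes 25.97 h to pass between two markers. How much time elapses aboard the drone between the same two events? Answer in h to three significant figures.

γ = 2.37
The interval measured at the sender's location is the dilated one; the clock aboard the drone measures the proper time τ = Δt/γ = 25.97/2.370 h.

τ = 11.0 h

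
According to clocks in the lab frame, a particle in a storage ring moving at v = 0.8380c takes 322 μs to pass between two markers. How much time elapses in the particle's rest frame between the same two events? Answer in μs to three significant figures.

γ = 1/√(1 − 0.8380²) = 1/√0.2978 = 1.833
The interval measured in the lab frame is the dilated one; the clock in the particle's rest frame measures the proper time τ = Δt/γ = 322/1.833 μs.

τ = 176 μs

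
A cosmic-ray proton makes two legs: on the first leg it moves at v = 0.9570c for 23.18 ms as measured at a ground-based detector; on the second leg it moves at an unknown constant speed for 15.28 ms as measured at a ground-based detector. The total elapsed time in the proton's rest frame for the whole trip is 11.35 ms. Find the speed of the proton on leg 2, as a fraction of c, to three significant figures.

β = 0.953

Leg 1: γ = 1/√(1 − 0.9570²) = 1/√0.08415 = 3.447; τ_1 = 23.18/3.447 = 6.724 ms.
Leg 2: speed unknown; τ_2 = 15.28/γ_2.
Total proper time: 6.724 + τ_2 = 11.35, so τ_2 = 11.35 − 6.724 = 4.626 ms.
γ_2 = 15.28/4.626 = 3.303; β = √(1 − 1/γ²) = √0.9084.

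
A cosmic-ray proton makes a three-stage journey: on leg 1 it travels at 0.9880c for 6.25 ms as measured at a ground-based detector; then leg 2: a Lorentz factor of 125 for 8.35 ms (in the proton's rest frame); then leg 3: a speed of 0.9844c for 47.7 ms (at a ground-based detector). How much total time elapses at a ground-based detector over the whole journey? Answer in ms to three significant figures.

Δt = 1100 ms

Leg 1: 6.25 ms is already measured at a ground-based detector.
Leg 2: γ = 125; Δt_2 = 125.0 × 8.35 = 1044 ms.
Leg 3: 47.7 ms is already measured at a ground-based detector.
Total: 6.250 + 1044 + 47.70 ms.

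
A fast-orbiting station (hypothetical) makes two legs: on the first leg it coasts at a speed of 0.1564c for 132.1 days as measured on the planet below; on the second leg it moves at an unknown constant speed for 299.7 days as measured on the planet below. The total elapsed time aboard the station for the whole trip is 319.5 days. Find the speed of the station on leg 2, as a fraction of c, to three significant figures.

β = 0.776

Leg 1: γ = 1/√(1 − 0.1564²) = 1/√0.9755 = 1.012; τ_1 = 132.1/1.012 = 130.5 days.
Leg 2: speed unknown; τ_2 = 299.7/γ_2.
Total proper time: 130.5 + τ_2 = 319.5, so τ_2 = 319.5 − 130.5 = 189.0 days.
γ_2 = 299.7/189.0 = 1.585; β = √(1 − 1/γ²) = √0.6022.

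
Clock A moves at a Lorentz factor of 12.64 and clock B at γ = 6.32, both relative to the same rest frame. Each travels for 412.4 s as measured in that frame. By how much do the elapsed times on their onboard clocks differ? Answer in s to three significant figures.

A: γ = 12.64; τ_A = 412.4/12.64 = 32.63 s.
B: γ = 6.32; τ_B = 412.4/6.320 = 65.25 s.

|τ_A − τ_B| = 32.6 s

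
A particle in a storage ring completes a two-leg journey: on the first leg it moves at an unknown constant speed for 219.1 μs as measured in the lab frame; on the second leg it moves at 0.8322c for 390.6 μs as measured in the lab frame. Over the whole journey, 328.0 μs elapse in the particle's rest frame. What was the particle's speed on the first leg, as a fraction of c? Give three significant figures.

β = 0.861

Leg 1: speed unknown; τ_1 = 219.1/γ_1.
Leg 2: γ = 1/√(1 − 0.8322²) = 1/√0.3074 = 1.804; τ_2 = 390.6/1.804 = 216.6 μs.
Total proper time: τ_1 + 216.6 = 328.0, so τ_1 = 328.0 − 216.6 = 111.4 μs.
γ_1 = 219.1/111.4 = 1.966; β = √(1 − 1/γ²) = √0.7414.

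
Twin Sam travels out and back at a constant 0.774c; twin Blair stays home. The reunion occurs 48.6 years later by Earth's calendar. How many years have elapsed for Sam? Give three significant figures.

γ = 1/√(1 − 0.774²) = 1/√0.4009 = 1.579
Sam's clock measures proper time along the trip: τ = Δt/γ = 48.6/1.579 years.

τ = 30.8 years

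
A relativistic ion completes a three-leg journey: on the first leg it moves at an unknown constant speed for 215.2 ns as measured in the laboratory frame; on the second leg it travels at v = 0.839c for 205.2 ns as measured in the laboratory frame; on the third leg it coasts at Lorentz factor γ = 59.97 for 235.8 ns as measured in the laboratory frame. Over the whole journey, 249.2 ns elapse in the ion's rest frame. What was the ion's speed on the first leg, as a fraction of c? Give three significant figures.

β = 0.784

Leg 1: speed unknown; τ_1 = 215.2/γ_1.
Leg 2: γ = 1/√(1 − 0.839²) = 1/√0.2961 = 1.838; τ_2 = 205.2/1.838 = 111.7 ns.
Leg 3: γ = 59.97; τ_3 = 235.8/59.97 = 3.932 ns.
Total proper time: τ_1 + 111.7 + 3.932 = 249.2, so τ_1 = 249.2 − 115.6 = 133.6 ns.
γ_1 = 215.2/133.6 = 1.611; β = √(1 − 1/γ²) = √0.6145.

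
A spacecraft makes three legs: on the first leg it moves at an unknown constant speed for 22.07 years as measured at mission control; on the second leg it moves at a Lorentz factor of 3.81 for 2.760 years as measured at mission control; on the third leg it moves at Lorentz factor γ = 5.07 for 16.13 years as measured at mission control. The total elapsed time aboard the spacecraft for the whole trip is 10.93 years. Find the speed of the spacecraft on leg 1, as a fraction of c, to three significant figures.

β = 0.948

Leg 1: speed unknown; τ_1 = 22.07/γ_1.
Leg 2: γ = 3.81; τ_2 = 2.760/3.810 = 0.7244 years.
Leg 3: γ = 5.07; τ_3 = 16.13/5.070 = 3.181 years.
Total proper time: τ_1 + 0.7244 + 3.181 = 10.93, so τ_1 = 10.93 − 3.906 = 7.024 years.
γ_1 = 22.07/7.024 = 3.142; β = √(1 − 1/γ²) = √0.8987.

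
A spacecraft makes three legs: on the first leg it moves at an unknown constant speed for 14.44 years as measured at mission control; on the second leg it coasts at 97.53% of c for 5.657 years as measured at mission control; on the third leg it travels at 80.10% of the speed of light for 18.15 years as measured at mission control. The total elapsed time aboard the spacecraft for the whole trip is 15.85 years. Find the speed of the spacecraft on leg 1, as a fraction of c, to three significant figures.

β = 0.966

Leg 1: speed unknown; τ_1 = 14.44/γ_1.
Leg 2: β = 0.9753; γ = 1/√(1 − 0.9753²) = 1/√0.04879 = 4.527; τ_2 = 5.657/4.527 = 1.250 years.
Leg 3: β = 0.8010; γ = 1/√(1 − 0.8010²) = 1/√0.3584 = 1.670; τ_3 = 18.15/1.670 = 10.87 years.
Total proper time: τ_1 + 1.250 + 10.87 = 15.85, so τ_1 = 15.85 − 12.12 = 3.735 years.
γ_1 = 14.44/3.735 = 3.866; β = √(1 − 1/γ²) = √0.9331.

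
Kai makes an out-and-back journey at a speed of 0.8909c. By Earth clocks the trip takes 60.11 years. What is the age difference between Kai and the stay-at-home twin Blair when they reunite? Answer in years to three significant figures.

Δt − τ = 32.8 years

γ = 1/√(1 − 0.8909²) = 1/√0.2063 = 2.202
Kai's elapsed proper time: τ = 60.11/2.202 = 27.30 years.
Age gap = Δt − τ = 60.11 − 27.30 years.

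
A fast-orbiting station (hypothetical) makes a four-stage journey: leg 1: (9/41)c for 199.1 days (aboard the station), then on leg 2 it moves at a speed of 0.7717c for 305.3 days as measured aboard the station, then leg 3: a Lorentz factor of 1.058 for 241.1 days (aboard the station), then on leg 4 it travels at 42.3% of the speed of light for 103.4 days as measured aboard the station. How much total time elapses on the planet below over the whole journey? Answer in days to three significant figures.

Leg 1: γ = 1/√(1 − (9/41)²) = 41/40 = 1.025; Δt_1 = 1.025 × 199.1 = 204.1 days.
Leg 2: γ = 1/√(1 − 0.7717²) = 1/√0.4045 = 1.572; Δt_2 = 1.572 × 305.3 = 480.0 days.
Leg 3: γ = 1.058; Δt_3 = 1.058 × 241.1 = 255.1 days.
Leg 4: β = 0.423; γ = 1/√(1 − 0.423²) = 1/√0.8211 = 1.104; Δt_4 = 1.104 × 103.4 = 114.1 days.
Total: 204.1 + 480.0 + 255.1 + 114.1 days.

Δt = 1050 days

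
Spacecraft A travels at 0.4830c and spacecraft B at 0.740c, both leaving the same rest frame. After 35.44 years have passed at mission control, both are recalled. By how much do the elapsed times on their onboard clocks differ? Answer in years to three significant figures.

A: γ = 1/√(1 − 0.4830²) = 1/√0.7667 = 1.142; τ_A = 35.44/1.142 = 31.03 years.
B: γ = 1/√(1 − 0.740²) = 1/√0.4524 = 1.487; τ_B = 35.44/1.487 = 23.84 years.

|τ_A − τ_B| = 7.19 years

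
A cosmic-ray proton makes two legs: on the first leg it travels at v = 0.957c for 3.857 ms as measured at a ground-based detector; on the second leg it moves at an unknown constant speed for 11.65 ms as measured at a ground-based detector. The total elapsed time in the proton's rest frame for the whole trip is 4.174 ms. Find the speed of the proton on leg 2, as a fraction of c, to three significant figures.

Leg 1: γ = 1/√(1 − 0.957²) = 1/√0.08415 = 3.447; τ_1 = 3.857/3.447 = 1.119 ms.
Leg 2: speed unknown; τ_2 = 11.65/γ_2.
Total proper time: 1.119 + τ_2 = 4.174, so τ_2 = 4.174 − 1.119 = 3.055 ms.
γ_2 = 11.65/3.055 = 3.813; β = √(1 − 1/γ²) = √0.9312.

β = 0.965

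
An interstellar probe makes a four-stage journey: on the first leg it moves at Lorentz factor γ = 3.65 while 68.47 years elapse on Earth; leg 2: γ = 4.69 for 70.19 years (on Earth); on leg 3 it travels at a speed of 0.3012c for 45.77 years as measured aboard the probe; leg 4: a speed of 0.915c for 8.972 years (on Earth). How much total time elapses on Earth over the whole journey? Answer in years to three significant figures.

Δt = 196 years

Leg 1: 68.47 years is already measured on Earth.
Leg 2: 70.19 years is already measured on Earth.
Leg 3: γ = 1/√(1 − 0.3012²) = 1/√0.9093 = 1.049; Δt_3 = 1.049 × 45.77 = 48.00 years.
Leg 4: 8.972 years is already measured on Earth.
Total: 68.47 + 70.19 + 48.00 + 8.972 years.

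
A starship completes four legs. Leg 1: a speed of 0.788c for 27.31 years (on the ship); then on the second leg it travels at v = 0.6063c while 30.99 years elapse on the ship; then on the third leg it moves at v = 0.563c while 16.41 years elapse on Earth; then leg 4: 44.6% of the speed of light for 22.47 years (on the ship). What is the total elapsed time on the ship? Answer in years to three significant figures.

Leg 1: 27.31 years is already measured on the ship.
Leg 2: 30.99 years is already measured on the ship.
Leg 3: γ = 1/√(1 − 0.563²) = 1/√0.6830 = 1.210; τ_3 = 16.41/1.210 = 13.56 years.
Leg 4: 22.47 years is already measured on the ship.
Total: 27.31 + 30.99 + 13.56 + 22.47 years.

τ = 94.3 years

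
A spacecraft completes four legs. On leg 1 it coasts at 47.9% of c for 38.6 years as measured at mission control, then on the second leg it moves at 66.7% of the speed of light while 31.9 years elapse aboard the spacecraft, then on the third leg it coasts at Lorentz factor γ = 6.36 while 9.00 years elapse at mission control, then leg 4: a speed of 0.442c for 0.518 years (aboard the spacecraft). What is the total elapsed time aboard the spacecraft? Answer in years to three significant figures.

τ = 67.7 years

Leg 1: β = 0.479; γ = 1/√(1 − 0.479²) = 1/√0.7706 = 1.139; τ_1 = 38.6/1.139 = 33.88 years.
Leg 2: 31.9 years is already measured aboard the spacecraft.
Leg 3: γ = 6.36; τ_3 = 9.00/6.360 = 1.415 years.
Leg 4: 0.518 years is already measured aboard the spacecraft.
Total: 33.88 + 31.90 + 1.415 + 0.5180 years.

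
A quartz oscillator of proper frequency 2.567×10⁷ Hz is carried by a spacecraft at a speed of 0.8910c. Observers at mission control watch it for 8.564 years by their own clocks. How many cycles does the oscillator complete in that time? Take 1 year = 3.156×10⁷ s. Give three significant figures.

γ = 1/√(1 − 0.8910²) = 1/√0.2061 = 2.203
During 8.564 years of lab time, the oscillator's proper time advances by τ = Δt/γ = 8.564/2.203 = 3.888 years = 1.227×10⁸ s.
N = f × τ = 2.567×10⁷ × 1.227×10⁸ = 3.150×10¹⁵.

N = 3.15×10¹⁵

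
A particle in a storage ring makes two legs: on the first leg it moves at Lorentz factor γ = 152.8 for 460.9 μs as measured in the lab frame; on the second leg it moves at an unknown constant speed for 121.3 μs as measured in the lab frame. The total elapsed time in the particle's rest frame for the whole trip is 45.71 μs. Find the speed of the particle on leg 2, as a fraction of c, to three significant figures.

Leg 1: γ = 152.8; τ_1 = 460.9/152.8 = 3.016 μs.
Leg 2: speed unknown; τ_2 = 121.3/γ_2.
Total proper time: 3.016 + τ_2 = 45.71, so τ_2 = 45.71 − 3.016 = 42.69 μs.
γ_2 = 121.3/42.69 = 2.841; β = √(1 − 1/γ²) = √0.8761.

β = 0.936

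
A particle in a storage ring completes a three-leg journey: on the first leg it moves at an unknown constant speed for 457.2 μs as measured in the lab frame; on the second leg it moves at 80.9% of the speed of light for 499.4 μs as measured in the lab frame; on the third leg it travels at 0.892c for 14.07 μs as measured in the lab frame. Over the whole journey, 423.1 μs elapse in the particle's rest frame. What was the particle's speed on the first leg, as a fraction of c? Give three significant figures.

β = 0.963

Leg 1: speed unknown; τ_1 = 457.2/γ_1.
Leg 2: β = 0.809; γ = 1/√(1 − 0.809²) = 1/√0.3455 = 1.701; τ_2 = 499.4/1.701 = 293.6 μs.
Leg 3: γ = 1/√(1 − 0.892²) = 1/√0.2043 = 2.212; τ_3 = 14.07/2.212 = 6.360 μs.
Total proper time: τ_1 + 293.6 + 6.360 = 423.1, so τ_1 = 423.1 − 299.9 = 123.2 μs.
γ_1 = 457.2/123.2 = 3.711; β = √(1 − 1/γ²) = √0.9274.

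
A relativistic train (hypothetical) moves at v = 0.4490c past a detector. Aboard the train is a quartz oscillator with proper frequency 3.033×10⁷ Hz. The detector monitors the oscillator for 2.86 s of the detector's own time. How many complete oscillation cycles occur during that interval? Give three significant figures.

N = 7.75×10⁷

γ = 1/√(1 − 0.4490²) = 1/√0.7984 = 1.119
During 2.86 s of lab time, the oscillator's proper time advances by τ = Δt/γ = 2.86/1.119 = 2.556 s = 2.556×10⁰ s.
N = f × τ = 3.033×10⁷ × 2.556×10⁰ = 7.751×10⁷.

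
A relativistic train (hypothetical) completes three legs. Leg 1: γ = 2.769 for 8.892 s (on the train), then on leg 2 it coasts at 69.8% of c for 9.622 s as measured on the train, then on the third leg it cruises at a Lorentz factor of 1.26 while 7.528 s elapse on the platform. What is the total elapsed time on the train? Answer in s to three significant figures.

Leg 1: 8.892 s is already measured on the train.
Leg 2: 9.622 s is already measured on the train.
Leg 3: γ = 1.26; τ_3 = 7.528/1.260 = 5.975 s.
Total: 8.892 + 9.622 + 5.975 s.

τ = 24.5 s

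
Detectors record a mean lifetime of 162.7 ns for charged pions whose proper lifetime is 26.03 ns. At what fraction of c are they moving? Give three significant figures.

β = 0.987

γ = Δt/τ₀ = 162.7/26.03 = 6.250
β = √(1 − 1/γ²) = √(1 − 0.02560) = √0.9744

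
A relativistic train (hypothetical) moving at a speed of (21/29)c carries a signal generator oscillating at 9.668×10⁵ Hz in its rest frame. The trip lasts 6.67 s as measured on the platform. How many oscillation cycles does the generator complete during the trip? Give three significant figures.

γ = 1/√(1 − (21/29)²) = 29/20 = 1.450
The oscillator's own cycle count is N = f × τ where τ is the proper time on the train. τ = Δt/γ = 6.67/1.450 = 4.600 s = 4.600×10⁰ s.
N = 9.668×10⁵ × 4.600×10⁰ = 4.447×10⁶.

N = 4.45×10⁶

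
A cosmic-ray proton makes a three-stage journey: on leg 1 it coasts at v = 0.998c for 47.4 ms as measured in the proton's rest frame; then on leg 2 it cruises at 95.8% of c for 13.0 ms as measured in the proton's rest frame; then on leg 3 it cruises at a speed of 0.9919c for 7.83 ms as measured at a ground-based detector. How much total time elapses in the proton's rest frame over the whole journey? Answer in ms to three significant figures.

Leg 1: 47.4 ms is already measured in the proton's rest frame.
Leg 2: 13.0 ms is already measured in the proton's rest frame.
Leg 3: γ = 1/√(1 − 0.9919²) = 1/√0.01613 = 7.873; τ_3 = 7.83/7.873 = 0.9946 ms.
Total: 47.40 + 13.00 + 0.9946 ms.

τ = 61.4 ms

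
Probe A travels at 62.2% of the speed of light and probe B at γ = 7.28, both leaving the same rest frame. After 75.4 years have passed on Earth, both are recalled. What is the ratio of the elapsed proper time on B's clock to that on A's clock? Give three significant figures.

A: β = 0.622; γ = 1/√(1 − 0.622²) = 1/√0.6131 = 1.277. B: γ = 7.28.
τ_A/τ_B = γ_B/γ_A = 7.280/1.277 = 5.700, so τ_B/τ_A = 0.1754.

τ_B/τ_A = 0.175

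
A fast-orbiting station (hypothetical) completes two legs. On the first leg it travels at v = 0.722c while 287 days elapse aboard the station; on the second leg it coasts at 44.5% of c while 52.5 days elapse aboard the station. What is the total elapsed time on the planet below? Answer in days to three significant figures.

Δt = 473 days

Leg 1: γ = 1/√(1 − 0.722²) = 1/√0.4787 = 1.445; Δt_1 = 1.445 × 287 = 414.8 days.
Leg 2: β = 0.445; γ = 1/√(1 − 0.445²) = 1/√0.8020 = 1.117; Δt_2 = 1.117 × 52.5 = 58.62 days.
Total: 414.8 + 58.62 days.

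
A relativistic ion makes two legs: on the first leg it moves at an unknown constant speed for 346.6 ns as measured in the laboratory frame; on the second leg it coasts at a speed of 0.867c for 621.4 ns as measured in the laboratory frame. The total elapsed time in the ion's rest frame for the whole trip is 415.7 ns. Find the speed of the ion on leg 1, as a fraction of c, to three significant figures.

Leg 1: speed unknown; τ_1 = 346.6/γ_1.
Leg 2: γ = 1/√(1 − 0.867²) = 1/√0.2483 = 2.007; τ_2 = 621.4/2.007 = 309.6 ns.
Total proper time: τ_1 + 309.6 = 415.7, so τ_1 = 415.7 − 309.6 = 106.1 ns.
γ_1 = 346.6/106.1 = 3.268; β = √(1 − 1/γ²) = √0.9064.

β = 0.952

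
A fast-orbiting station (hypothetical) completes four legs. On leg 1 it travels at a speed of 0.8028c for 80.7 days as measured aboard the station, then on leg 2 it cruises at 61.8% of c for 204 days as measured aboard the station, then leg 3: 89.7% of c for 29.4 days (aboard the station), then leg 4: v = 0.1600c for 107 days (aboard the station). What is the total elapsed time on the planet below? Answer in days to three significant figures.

Leg 1: γ = 1/√(1 − 0.8028²) = 1/√0.3555 = 1.677; Δt_1 = 1.677 × 80.7 = 135.3 days.
Leg 2: β = 0.618; γ = 1/√(1 − 0.618²) = 1/√0.6181 = 1.272; Δt_2 = 1.272 × 204 = 259.5 days.
Leg 3: β = 0.897; γ = 1/√(1 − 0.897²) = 1/√0.1954 = 2.262; Δt_3 = 2.262 × 29.4 = 66.51 days.
Leg 4: γ = 1/√(1 − 0.1600²) = 1/√0.9744 = 1.013; Δt_4 = 1.013 × 107 = 108.4 days.
Total: 135.3 + 259.5 + 66.51 + 108.4 days.

Δt = 570 days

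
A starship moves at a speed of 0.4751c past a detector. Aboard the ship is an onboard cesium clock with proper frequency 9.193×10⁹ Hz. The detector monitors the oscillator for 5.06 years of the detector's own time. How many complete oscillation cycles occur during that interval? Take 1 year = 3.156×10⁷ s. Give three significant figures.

γ = 1/√(1 − 0.4751²) = 1/√0.7743 = 1.136
During 5.06 years of lab time, the oscillator's proper time advances by τ = Δt/γ = 5.06/1.136 = 4.452 years = 1.405×10⁸ s.
N = f × τ = 9.193×10⁹ × 1.405×10⁸ = 1.292×10¹⁸.

N = 1.29×10¹⁸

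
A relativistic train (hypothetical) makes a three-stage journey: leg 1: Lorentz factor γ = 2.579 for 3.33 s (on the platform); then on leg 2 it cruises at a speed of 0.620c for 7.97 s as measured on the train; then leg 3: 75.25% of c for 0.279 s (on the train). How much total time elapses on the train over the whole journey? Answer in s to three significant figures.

τ = 9.54 s

Leg 1: γ = 2.579; τ_1 = 3.33/2.579 = 1.291 s.
Leg 2: 7.97 s is already measured on the train.
Leg 3: 0.279 s is already measured on the train.
Total: 1.291 + 7.970 + 0.2790 s.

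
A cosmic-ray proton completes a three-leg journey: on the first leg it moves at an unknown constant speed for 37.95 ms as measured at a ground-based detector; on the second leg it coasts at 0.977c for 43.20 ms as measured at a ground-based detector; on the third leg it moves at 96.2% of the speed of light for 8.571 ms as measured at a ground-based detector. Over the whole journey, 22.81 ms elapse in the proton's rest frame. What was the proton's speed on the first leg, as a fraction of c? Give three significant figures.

β = 0.955

Leg 1: speed unknown; τ_1 = 37.95/γ_1.
Leg 2: γ = 1/√(1 − 0.977²) = 1/√0.04547 = 4.690; τ_2 = 43.20/4.690 = 9.212 ms.
Leg 3: β = 0.962; γ = 1/√(1 − 0.962²) = 1/√0.07456 = 3.662; τ_3 = 8.571/3.662 = 2.340 ms.
Total proper time: τ_1 + 9.212 + 2.340 = 22.81, so τ_1 = 22.81 − 11.55 = 11.26 ms.
γ_1 = 37.95/11.26 = 3.371; β = √(1 − 1/γ²) = √0.9120.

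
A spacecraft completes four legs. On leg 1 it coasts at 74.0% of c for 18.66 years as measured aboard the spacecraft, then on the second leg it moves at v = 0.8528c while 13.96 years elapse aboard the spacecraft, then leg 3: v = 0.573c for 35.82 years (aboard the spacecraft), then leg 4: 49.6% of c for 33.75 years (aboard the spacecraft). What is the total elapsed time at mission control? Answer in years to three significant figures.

Δt = 137 years

Leg 1: β = 0.740; γ = 1/√(1 − 0.740²) = 1/√0.4524 = 1.487; Δt_1 = 1.487 × 18.66 = 27.74 years.
Leg 2: γ = 1/√(1 − 0.8528²) = 1/√0.2727 = 1.915; Δt_2 = 1.915 × 13.96 = 26.73 years.
Leg 3: γ = 1/√(1 − 0.573²) = 1/√0.6717 = 1.220; Δt_3 = 1.220 × 35.82 = 43.71 years.
Leg 4: β = 0.496; γ = 1/√(1 − 0.496²) = 1/√0.7540 = 1.152; Δt_4 = 1.152 × 33.75 = 38.87 years.
Total: 27.74 + 26.73 + 43.71 + 38.87 years.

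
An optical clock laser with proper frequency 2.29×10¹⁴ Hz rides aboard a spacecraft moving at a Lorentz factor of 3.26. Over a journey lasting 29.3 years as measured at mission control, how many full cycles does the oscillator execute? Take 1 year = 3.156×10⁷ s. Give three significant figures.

γ = 3.26
The oscillator's own cycle count is N = f × τ where τ is the proper time aboard the spacecraft. τ = Δt/γ = 29.3/3.260 = 8.988 years = 2.837×10⁸ s.
N = 2.29×10¹⁴ × 2.837×10⁸ = 6.496×10²².

N = 6.50×10²²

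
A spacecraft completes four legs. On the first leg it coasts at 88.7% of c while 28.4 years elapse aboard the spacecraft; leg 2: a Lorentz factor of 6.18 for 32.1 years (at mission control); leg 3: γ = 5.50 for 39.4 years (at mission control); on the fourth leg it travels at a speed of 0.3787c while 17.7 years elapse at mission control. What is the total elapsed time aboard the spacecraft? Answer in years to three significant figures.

τ = 57.1 years

Leg 1: 28.4 years is already measured aboard the spacecraft.
Leg 2: γ = 6.18; τ_2 = 32.1/6.180 = 5.194 years.
Leg 3: γ = 5.50; τ_3 = 39.4/5.500 = 7.164 years.
Leg 4: γ = 1/√(1 − 0.3787²) = 1/√0.8566 = 1.080; τ_4 = 17.7/1.080 = 16.38 years.
Total: 28.40 + 5.194 + 7.164 + 16.38 years.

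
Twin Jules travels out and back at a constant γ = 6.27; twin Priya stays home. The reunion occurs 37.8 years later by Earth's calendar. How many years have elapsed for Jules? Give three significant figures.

τ = 6.03 years

γ = 6.27
Jules's clock measures proper time along the trip: τ = Δt/γ = 37.8/6.270 years.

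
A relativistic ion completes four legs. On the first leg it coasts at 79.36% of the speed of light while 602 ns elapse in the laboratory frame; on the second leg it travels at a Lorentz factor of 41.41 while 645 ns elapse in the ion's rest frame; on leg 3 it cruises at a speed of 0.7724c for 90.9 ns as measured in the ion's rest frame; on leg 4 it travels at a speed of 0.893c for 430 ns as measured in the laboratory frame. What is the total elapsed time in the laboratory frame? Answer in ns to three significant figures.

Δt = 2.79×10⁴ ns

Leg 1: 602 ns is already measured in the laboratory frame.
Leg 2: γ = 41.41; Δt_2 = 41.41 × 645 = 2.671×10⁴ ns.
Leg 3: γ = 1/√(1 − 0.7724²) = 1/√0.4034 = 1.574; Δt_3 = 1.574 × 90.9 = 143.1 ns.
Leg 4: 430 ns is already measured in the laboratory frame.
Total: 602.0 + 2.671×10⁴ + 143.1 + 430.0 ns.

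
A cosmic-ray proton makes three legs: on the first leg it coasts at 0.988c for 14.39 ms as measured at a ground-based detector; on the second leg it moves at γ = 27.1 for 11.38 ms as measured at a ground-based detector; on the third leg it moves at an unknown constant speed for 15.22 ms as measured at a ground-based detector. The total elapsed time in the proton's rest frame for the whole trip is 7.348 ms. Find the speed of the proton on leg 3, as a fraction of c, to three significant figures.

Leg 1: γ = 1/√(1 − 0.988²) = 1/√0.02386 = 6.474; τ_1 = 14.39/6.474 = 2.223 ms.
Leg 2: γ = 27.1; τ_2 = 11.38/27.10 = 0.4199 ms.
Leg 3: speed unknown; τ_3 = 15.22/γ_3.
Total proper time: 2.223 + 0.4199 + τ_3 = 7.348, so τ_3 = 7.348 − 2.643 = 4.705 ms.
γ_3 = 15.22/4.705 = 3.235; β = √(1 − 1/γ²) = √0.9044.

β = 0.951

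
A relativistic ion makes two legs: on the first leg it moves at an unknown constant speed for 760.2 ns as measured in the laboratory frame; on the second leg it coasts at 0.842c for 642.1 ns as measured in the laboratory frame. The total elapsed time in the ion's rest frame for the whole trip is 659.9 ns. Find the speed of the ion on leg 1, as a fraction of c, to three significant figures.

Leg 1: speed unknown; τ_1 = 760.2/γ_1.
Leg 2: γ = 1/√(1 − 0.842²) = 1/√0.2910 = 1.854; τ_2 = 642.1/1.854 = 346.4 ns.
Total proper time: τ_1 + 346.4 = 659.9, so τ_1 = 659.9 − 346.4 = 313.5 ns.
γ_1 = 760.2/313.5 = 2.425; β = √(1 − 1/γ²) = √0.8299.

β = 0.911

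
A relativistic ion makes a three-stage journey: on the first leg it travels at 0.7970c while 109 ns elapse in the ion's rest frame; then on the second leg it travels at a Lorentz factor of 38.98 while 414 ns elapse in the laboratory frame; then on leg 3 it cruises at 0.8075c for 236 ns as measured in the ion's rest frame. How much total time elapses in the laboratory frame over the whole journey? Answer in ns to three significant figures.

Δt = 995 ns

Leg 1: γ = 1/√(1 − 0.7970²) = 1/√0.3648 = 1.656; Δt_1 = 1.656 × 109 = 180.5 ns.
Leg 2: 414 ns is already measured in the laboratory frame.
Leg 3: γ = 1/√(1 − 0.8075²) = 1/√0.3479 = 1.695; Δt_3 = 1.695 × 236 = 400.1 ns.
Total: 180.5 + 414.0 + 400.1 ns.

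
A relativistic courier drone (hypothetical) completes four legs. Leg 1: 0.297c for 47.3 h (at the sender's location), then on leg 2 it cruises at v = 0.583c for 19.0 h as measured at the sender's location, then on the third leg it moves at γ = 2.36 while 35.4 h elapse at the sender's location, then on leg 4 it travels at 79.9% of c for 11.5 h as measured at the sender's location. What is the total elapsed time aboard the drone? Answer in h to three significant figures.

Leg 1: γ = 1/√(1 − 0.297²) = 1/√0.9118 = 1.047; τ_1 = 47.3/1.047 = 45.17 h.
Leg 2: γ = 1/√(1 − 0.583²) = 1/√0.6601 = 1.231; τ_2 = 19.0/1.231 = 15.44 h.
Leg 3: γ = 2.36; τ_3 = 35.4/2.360 = 15.00 h.
Leg 4: β = 0.799; γ = 1/√(1 − 0.799²) = 1/√0.3616 = 1.663; τ_4 = 11.5/1.663 = 6.915 h.
Total: 45.17 + 15.44 + 15.00 + 6.915 h.

τ = 82.5 h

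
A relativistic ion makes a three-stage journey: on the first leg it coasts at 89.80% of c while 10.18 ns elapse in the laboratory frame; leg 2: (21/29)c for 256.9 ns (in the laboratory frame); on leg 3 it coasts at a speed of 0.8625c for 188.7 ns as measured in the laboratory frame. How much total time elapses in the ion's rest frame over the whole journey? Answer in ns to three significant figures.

Leg 1: β = 0.8980; γ = 1/√(1 − 0.8980²) = 1/√0.1936 = 2.273; τ_1 = 10.18/2.273 = 4.479 ns.
Leg 2: γ = 1/√(1 − (21/29)²) = 29/20 = 1.450; τ_2 = 256.9/1.450 = 177.2 ns.
Leg 3: γ = 1/√(1 − 0.8625²) = 1/√0.2561 = 1.976; τ_3 = 188.7/1.976 = 95.49 ns.
Total: 4.479 + 177.2 + 95.49 ns.

τ = 277 ns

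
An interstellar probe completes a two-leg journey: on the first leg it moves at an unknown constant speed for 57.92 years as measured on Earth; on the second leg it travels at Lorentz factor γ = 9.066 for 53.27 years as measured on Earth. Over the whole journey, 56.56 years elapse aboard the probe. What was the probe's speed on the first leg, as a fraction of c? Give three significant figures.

Leg 1: speed unknown; τ_1 = 57.92/γ_1.
Leg 2: γ = 9.066; τ_2 = 53.27/9.066 = 5.876 years.
Total proper time: τ_1 + 5.876 = 56.56, so τ_1 = 56.56 − 5.876 = 50.68 years.
γ_1 = 57.92/50.68 = 1.143; β = √(1 − 1/γ²) = √0.2342.

β = 0.484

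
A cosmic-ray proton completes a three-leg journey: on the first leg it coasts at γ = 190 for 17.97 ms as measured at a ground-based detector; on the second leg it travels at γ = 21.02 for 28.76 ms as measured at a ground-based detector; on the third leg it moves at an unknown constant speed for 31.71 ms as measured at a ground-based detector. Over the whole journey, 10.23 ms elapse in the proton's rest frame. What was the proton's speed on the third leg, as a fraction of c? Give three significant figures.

Leg 1: γ = 190; τ_1 = 17.97/190.0 = 0.09458 ms.
Leg 2: γ = 21.02; τ_2 = 28.76/21.02 = 1.368 ms.
Leg 3: speed unknown; τ_3 = 31.71/γ_3.
Total proper time: 0.09458 + 1.368 + τ_3 = 10.23, so τ_3 = 10.23 − 1.463 = 8.767 ms.
γ_3 = 31.71/8.767 = 3.617; β = √(1 − 1/γ²) = √0.9236.

β = 0.961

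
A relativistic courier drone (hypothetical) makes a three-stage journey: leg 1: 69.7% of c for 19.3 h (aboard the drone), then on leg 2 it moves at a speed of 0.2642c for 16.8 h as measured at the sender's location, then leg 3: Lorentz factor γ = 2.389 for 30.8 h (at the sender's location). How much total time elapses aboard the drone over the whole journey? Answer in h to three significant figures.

τ = 48.4 h

Leg 1: 19.3 h is already measured aboard the drone.
Leg 2: γ = 1/√(1 − 0.2642²) = 1/√0.9302 = 1.037; τ_2 = 16.8/1.037 = 16.20 h.
Leg 3: γ = 2.389; τ_3 = 30.8/2.389 = 12.89 h.
Total: 19.30 + 16.20 + 12.89 h.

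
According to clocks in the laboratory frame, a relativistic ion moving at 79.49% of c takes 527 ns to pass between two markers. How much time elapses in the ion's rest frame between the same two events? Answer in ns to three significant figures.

β = 0.7949; γ = 1/√(1 − 0.7949²) = 1/√0.3681 = 1.648
The interval measured in the laboratory frame is the dilated one; the clock in the ion's rest frame measures the proper time τ = Δt/γ = 527/1.648 ns.

τ = 320 ns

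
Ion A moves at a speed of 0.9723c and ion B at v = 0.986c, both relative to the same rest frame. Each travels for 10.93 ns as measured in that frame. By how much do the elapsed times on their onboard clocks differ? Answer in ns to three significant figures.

|τ_A − τ_B| = 0.732 ns

A: γ = 1/√(1 − 0.9723²) = 1/√0.05463 = 4.278; τ_A = 10.93/4.278 = 2.555 ns.
B: γ = 1/√(1 − 0.986²) = 1/√0.02780 = 5.997; τ_B = 10.93/5.997 = 1.823 ns.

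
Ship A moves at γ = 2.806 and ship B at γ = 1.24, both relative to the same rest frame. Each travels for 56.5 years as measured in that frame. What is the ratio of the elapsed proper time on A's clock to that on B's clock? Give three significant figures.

A: γ = 2.806. B: γ = 1.24.
τ_A/τ_B = γ_B/γ_A = 1.240/2.806 = 0.4419, so τ_A/τ_B = 0.4419.

τ_A/τ_B = 0.442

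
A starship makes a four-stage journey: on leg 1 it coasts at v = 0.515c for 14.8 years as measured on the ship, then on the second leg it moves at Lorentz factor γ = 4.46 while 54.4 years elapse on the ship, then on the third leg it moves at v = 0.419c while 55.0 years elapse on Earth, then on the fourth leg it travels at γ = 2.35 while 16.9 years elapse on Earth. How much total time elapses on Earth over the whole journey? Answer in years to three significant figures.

Δt = 332 years

Leg 1: γ = 1/√(1 − 0.515²) = 1/√0.7348 = 1.167; Δt_1 = 1.167 × 14.8 = 17.27 years.
Leg 2: γ = 4.46; Δt_2 = 4.460 × 54.4 = 242.6 years.
Leg 3: 55.0 years is already measured on Earth.
Leg 4: 16.9 years is already measured on Earth.
Total: 17.27 + 242.6 + 55.00 + 16.90 years.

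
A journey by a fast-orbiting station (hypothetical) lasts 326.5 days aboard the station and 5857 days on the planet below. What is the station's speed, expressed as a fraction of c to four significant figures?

The proper time is measured aboard the station (both events occur at the station's location); Δt is measured on the planet below. γ = Δt/τ = 5857/326.5 = 17.94.
β = √(1 − 1/γ²) = √(1 − 0.003108) = √0.9969

β = 0.9984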